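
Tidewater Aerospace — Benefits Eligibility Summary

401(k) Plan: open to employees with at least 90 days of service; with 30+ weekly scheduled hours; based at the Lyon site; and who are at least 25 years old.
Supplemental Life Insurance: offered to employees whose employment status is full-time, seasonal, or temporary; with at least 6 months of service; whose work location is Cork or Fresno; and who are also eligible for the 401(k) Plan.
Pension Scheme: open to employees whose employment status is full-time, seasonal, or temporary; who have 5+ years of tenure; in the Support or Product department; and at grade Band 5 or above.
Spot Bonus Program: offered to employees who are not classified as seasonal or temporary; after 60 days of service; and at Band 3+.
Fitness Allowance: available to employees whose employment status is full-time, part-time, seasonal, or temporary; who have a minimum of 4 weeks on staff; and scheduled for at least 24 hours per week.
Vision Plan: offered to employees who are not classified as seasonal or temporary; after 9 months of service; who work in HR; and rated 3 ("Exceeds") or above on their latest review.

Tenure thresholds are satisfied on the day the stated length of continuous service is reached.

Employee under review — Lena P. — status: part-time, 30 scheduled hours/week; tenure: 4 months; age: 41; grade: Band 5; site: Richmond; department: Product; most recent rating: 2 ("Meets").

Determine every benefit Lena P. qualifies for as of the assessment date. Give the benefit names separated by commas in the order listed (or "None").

Spot Bonus Program, Fitness Allowance

401(k) Plan — service 4 months ≥ 90 days ✓; 30 hrs/wk ≥ 30 ✓; site Richmond ✗ (not Lyon) → not eligible.
Supplemental Life Insurance — status part-time ✗ (requires full-time, seasonal, or temporary) → not eligible.
Pension Scheme — status part-time ✗ (requires full-time, seasonal, or temporary) → not eligible.
Spot Bonus Program — status part-time ✓ (not excluded); service 4 months ≥ 60 days ✓; grade Band 5 ≥ Band 3 ✓ → eligible.
Fitness Allowance — status part-time ✓; service 4 months ≥ 4 weeks (≈28 days) ✓; 30 hrs/wk ≥ 24 ✓ → eligible.
Vision Plan — status part-time ✓ (not excluded); service 4 months < 9 months ✗ → not eligible.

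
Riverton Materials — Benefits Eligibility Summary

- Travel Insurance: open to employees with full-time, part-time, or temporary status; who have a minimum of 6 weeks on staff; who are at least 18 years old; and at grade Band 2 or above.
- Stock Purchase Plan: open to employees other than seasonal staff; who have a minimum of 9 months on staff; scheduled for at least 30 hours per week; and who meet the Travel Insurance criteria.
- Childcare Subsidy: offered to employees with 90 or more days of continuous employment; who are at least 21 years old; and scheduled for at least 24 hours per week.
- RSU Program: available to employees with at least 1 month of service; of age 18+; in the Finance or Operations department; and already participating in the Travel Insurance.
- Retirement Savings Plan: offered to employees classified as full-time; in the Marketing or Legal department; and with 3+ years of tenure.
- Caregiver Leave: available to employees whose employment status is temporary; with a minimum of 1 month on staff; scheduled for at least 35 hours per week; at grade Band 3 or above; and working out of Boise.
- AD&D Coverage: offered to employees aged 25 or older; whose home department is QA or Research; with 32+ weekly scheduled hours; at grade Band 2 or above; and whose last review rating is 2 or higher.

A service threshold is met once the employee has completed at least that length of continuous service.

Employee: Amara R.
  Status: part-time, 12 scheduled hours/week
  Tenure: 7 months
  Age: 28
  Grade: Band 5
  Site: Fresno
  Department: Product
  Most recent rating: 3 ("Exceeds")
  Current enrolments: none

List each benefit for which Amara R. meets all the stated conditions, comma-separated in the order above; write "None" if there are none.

Travel Insurance

Travel Insurance — status part-time ✓; service 7 months ≥ 6 weeks (≈42 days) ✓; age 28 ≥ 18 ✓; grade Band 5 ≥ Band 2 ✓ → eligible.
Stock Purchase Plan — status part-time ✓ (not excluded); service 7 months < 9 months ✗ → not eligible.
Childcare Subsidy — service 7 months ≥ 90 days ✓; age 28 ≥ 21 ✓; 12 hrs/wk < 24 ✗ → not eligible.
RSU Program — service 7 months ≥ 1 month ✓; age 28 ≥ 18 ✓; dept Product ✗ → not eligible.
Retirement Savings Plan — status part-time ✗ (requires full-time) → not eligible.
Caregiver Leave — status part-time ✗ (requires temporary) → not eligible.
AD&D Coverage — age 28 ≥ 25 ✓; dept Product ✗ → not eligible.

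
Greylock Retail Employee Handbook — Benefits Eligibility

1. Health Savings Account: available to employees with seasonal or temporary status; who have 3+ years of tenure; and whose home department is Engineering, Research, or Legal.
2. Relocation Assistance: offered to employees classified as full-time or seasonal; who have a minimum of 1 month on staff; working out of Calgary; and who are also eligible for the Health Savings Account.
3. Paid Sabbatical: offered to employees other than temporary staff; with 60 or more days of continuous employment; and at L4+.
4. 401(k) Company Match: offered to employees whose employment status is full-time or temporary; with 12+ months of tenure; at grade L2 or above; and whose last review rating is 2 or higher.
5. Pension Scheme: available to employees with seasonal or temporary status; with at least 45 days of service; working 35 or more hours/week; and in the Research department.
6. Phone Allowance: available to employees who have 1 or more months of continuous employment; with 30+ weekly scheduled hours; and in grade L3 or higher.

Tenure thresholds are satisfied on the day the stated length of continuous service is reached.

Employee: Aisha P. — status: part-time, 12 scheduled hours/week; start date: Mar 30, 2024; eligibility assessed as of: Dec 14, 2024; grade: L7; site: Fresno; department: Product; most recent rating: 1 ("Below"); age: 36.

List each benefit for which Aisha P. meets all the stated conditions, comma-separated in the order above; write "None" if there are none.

Paid Sabbatical

Service from Mar 30, 2024 to Dec 14, 2024: 259 days.
Health Savings Account — status part-time ✗ (requires seasonal or temporary) → not eligible.
Relocation Assistance — status part-time ✗ (requires full-time or seasonal) → not eligible.
Paid Sabbatical — status part-time ✓ (not excluded); service 259 days ≥ 60 days ✓; grade L7 ≥ L4 ✓ → eligible.
401(k) Company Match — status part-time ✗ (requires full-time or temporary) → not eligible.
Pension Scheme — status part-time ✗ (requires seasonal or temporary) → not eligible.
Phone Allowance — service 259 days ≥ 1 month (≈30 days) ✓; 12 hrs/wk < 30 ✗ → not eligible.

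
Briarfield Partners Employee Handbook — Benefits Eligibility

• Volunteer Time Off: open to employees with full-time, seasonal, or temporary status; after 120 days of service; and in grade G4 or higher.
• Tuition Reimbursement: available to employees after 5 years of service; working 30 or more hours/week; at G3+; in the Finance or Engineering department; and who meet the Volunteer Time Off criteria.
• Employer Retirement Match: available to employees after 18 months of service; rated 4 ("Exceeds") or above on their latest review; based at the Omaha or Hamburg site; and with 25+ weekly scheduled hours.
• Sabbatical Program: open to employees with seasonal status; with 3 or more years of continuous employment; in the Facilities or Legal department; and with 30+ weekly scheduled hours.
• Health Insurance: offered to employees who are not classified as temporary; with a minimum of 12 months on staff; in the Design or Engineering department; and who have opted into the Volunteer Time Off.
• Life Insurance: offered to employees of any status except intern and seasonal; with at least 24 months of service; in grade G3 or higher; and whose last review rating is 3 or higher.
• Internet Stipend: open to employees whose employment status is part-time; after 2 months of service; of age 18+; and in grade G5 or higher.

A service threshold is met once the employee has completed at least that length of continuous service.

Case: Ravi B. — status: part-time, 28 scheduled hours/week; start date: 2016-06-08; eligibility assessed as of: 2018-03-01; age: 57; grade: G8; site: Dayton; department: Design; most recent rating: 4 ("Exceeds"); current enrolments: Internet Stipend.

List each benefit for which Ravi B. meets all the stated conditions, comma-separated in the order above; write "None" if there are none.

Internet Stipend

Service from 2016-06-08 to 2018-03-01: 631 days.
Volunteer Time Off — status part-time ✗ (requires full-time, seasonal, or temporary) → not eligible.
Tuition Reimbursement — service 631 days < 5 years (≈1825 days) ✗ → not eligible.
Employer Retirement Match — service 631 days ≥ 18 months (≈540 days) ✓; rating 4 ≥ 4 ✓; site Dayton ✗ (not Omaha or Hamburg) → not eligible.
Sabbatical Program — status part-time ✗ (requires seasonal) → not eligible.
Health Insurance — status part-time ✓ (not excluded); service 631 days ≥ 12 months (≈360 days) ✓; dept Design ✓; not enrolled in Volunteer Time Off ✗ → not eligible.
Life Insurance — status part-time ✓ (not excluded); service 631 days < 24 months (≈720 days) ✗ → not eligible.
Internet Stipend — status part-time ✓; service 631 days ≥ 2 months (≈60 days) ✓; age 57 ≥ 18 ✓; grade G8 ≥ G5 ✓ → eligible.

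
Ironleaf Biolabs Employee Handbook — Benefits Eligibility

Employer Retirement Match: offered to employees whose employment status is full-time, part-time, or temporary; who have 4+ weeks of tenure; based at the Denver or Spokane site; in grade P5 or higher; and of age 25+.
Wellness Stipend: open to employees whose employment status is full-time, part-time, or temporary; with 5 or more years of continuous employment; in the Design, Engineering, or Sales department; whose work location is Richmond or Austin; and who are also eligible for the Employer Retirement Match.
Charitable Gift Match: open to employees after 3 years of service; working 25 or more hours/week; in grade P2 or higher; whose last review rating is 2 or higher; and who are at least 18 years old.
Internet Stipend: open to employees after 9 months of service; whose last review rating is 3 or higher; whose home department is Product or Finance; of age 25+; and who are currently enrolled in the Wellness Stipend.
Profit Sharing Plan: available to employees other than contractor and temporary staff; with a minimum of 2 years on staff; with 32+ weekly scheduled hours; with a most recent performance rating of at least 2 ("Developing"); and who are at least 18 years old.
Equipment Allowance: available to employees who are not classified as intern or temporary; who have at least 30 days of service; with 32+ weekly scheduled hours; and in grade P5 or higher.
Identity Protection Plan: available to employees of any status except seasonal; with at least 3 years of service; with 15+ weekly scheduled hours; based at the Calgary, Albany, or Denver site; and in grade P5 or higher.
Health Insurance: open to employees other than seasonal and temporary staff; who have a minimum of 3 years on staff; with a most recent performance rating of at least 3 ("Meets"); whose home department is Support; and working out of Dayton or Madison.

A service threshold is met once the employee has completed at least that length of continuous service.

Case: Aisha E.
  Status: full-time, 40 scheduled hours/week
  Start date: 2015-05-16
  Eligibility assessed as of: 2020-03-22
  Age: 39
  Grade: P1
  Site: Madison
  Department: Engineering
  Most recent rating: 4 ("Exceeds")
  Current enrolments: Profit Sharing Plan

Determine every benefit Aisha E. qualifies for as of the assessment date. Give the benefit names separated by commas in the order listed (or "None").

Service from 2015-05-16 to 2020-03-22: 1772 days.
Employer Retirement Match — status full-time ✓; service 1772 days ≥ 4 weeks (≈28 days) ✓; site Madison ✗ (not Denver or Spokane) → not eligible.
Wellness Stipend — status full-time ✓; service 1772 days < 5 years (≈1825 days) ✗ → not eligible.
Charitable Gift Match — service 1772 days ≥ 3 years (≈1095 days) ✓; 40 hrs/wk ≥ 25 ✓; grade P1 < P2 ✗ → not eligible.
Internet Stipend — service 1772 days ≥ 9 months (≈270 days) ✓; rating 4 ≥ 3 ✓; dept Engineering ✗ → not eligible.
Profit Sharing Plan — status full-time ✓ (not excluded); service 1772 days ≥ 2 years (≈730 days) ✓; 40 hrs/wk ≥ 32 ✓; rating 4 ≥ 2 ✓; age 39 ≥ 18 ✓ → eligible.
Equipment Allowance — status full-time ✓ (not excluded); service 1772 days ≥ 30 days ✓; 40 hrs/wk ≥ 32 ✓; grade P1 < P5 ✗ → not eligible.
Identity Protection Plan — status full-time ✓ (not excluded); service 1772 days ≥ 3 years (≈1095 days) ✓; 40 hrs/wk ≥ 15 ✓; site Madison ✗ (not Calgary, Albany, or Denver) → not eligible.
Health Insurance — status full-time ✓ (not excluded); service 1772 days ≥ 3 years (≈1095 days) ✓; rating 4 ≥ 3 ✓; dept Engineering ✗ → not eligible.

Profit Sharing Plan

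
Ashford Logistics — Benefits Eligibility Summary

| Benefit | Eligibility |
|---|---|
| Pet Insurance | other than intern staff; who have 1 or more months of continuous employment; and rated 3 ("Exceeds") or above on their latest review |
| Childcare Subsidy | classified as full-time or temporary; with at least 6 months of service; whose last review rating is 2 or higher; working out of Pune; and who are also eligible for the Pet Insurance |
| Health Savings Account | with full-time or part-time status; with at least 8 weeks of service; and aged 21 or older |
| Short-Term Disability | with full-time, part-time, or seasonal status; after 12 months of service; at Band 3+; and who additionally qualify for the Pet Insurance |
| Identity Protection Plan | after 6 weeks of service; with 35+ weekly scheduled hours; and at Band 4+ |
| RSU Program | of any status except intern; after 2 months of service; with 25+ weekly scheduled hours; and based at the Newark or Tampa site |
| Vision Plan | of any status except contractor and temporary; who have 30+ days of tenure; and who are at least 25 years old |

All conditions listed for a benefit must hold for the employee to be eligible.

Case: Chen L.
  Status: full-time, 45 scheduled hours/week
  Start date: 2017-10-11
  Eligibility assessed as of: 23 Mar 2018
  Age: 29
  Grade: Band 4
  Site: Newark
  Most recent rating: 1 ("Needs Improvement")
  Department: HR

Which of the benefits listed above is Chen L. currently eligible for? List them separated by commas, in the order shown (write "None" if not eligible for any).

Service from 2017-10-11 to 23 Mar 2018: 163 days.
Pet Insurance — status full-time ✓ (not excluded); service 163 days ≥ 1 month (≈30 days) ✓; rating 1 < 3 ✗ → not eligible.
Childcare Subsidy — status full-time ✓; service 163 days < 6 months (≈180 days) ✗ → not eligible.
Health Savings Account — status full-time ✓; service 163 days ≥ 8 weeks (≈56 days) ✓; age 29 ≥ 21 ✓ → eligible.
Short-Term Disability — status full-time ✓; service 163 days < 12 months (≈360 days) ✗ → not eligible.
Identity Protection Plan — service 163 days ≥ 6 weeks (≈42 days) ✓; 45 hrs/wk ≥ 35 ✓; grade Band 4 ≥ Band 4 ✓ → eligible.
RSU Program — status full-time ✓ (not excluded); service 163 days ≥ 2 months (≈60 days) ✓; 45 hrs/wk ≥ 25 ✓; site Newark ✓ → eligible.
Vision Plan — status full-time ✓ (not excluded); service 163 days ≥ 30 days ✓; age 29 ≥ 25 ✓ → eligible.

Health Savings Account, Identity Protection Plan, RSU Program, Vision Plan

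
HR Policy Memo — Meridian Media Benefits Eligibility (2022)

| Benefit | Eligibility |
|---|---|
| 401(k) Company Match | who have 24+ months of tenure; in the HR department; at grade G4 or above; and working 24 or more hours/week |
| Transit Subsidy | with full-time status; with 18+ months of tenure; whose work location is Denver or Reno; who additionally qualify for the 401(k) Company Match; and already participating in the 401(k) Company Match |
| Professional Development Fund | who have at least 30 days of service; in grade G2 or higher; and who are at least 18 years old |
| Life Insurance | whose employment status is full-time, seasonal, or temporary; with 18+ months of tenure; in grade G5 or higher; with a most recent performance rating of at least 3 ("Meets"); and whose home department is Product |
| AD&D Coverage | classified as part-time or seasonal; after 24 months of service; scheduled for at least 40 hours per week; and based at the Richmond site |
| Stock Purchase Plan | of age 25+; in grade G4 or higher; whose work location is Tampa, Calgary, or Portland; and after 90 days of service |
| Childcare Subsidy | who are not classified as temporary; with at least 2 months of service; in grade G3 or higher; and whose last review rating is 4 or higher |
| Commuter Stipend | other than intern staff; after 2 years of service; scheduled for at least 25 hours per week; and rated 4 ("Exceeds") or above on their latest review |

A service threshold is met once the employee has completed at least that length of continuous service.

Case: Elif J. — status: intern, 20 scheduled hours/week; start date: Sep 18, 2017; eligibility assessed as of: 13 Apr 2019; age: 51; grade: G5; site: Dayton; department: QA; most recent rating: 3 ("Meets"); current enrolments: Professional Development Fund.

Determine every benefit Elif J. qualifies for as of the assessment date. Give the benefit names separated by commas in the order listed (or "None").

Service from Sep 18, 2017 to 13 Apr 2019: 572 days.
401(k) Company Match — service 572 days < 24 months (≈720 days) ✗ → not eligible.
Transit Subsidy — status intern ✗ (requires full-time) → not eligible.
Professional Development Fund — service 572 days ≥ 30 days ✓; grade G5 ≥ G2 ✓; age 51 ≥ 18 ✓ → eligible.
Life Insurance — status intern ✗ (requires full-time, seasonal, or temporary) → not eligible.
AD&D Coverage — status intern ✗ (requires part-time or seasonal) → not eligible.
Stock Purchase Plan — age 51 ≥ 25 ✓; grade G5 ≥ G4 ✓; site Dayton ✗ (not Tampa, Calgary, or Portland) → not eligible.
Childcare Subsidy — status intern ✓ (not excluded); service 572 days ≥ 2 months (≈60 days) ✓; grade G5 ≥ G3 ✓; rating 3 < 4 ✗ → not eligible.
Commuter Stipend — status intern ✗ (excluded) → not eligible.

Professional Development Fund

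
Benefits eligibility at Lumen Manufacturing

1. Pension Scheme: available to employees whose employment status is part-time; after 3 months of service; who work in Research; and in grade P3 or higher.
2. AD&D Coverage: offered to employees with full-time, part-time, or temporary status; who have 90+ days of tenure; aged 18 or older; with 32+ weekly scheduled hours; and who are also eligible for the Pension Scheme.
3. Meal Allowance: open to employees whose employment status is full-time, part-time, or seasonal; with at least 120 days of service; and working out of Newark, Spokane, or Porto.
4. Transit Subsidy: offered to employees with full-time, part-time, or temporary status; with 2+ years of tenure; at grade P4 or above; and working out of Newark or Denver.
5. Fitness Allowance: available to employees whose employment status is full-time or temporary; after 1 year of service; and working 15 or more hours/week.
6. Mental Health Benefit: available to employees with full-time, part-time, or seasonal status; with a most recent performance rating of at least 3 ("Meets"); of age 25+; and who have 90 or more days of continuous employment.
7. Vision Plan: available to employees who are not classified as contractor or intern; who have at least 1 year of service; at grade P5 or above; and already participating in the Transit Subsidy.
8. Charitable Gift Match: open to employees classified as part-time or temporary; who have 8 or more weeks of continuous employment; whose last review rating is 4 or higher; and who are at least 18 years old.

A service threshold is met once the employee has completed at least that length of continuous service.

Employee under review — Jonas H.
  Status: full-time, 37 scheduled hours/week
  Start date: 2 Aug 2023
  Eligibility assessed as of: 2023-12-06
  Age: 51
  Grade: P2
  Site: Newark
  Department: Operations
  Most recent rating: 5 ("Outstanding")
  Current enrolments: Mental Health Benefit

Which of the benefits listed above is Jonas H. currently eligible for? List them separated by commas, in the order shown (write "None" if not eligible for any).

Meal Allowance, Mental Health Benefit

Service from 2 Aug 2023 to 2023-12-06: 126 days.
Pension Scheme — status full-time ✗ (requires part-time) → not eligible.
AD&D Coverage — status full-time ✓; service 126 days ≥ 90 days ✓; age 51 ≥ 18 ✓; 37 hrs/wk ≥ 32 ✓; not eligible for Pension Scheme ✗ → not eligible.
Meal Allowance — status full-time ✓; service 126 days ≥ 120 days ✓; site Newark ✓ → eligible.
Transit Subsidy — status full-time ✓; service 126 days < 2 years (≈730 days) ✗ → not eligible.
Fitness Allowance — status full-time ✓; service 126 days < 1 year (≈365 days) ✗ → not eligible.
Mental Health Benefit — status full-time ✓; rating 5 ≥ 3 ✓; age 51 ≥ 25 ✓; service 126 days ≥ 90 days ✓ → eligible.
Vision Plan — status full-time ✓ (not excluded); service 126 days < 1 year (≈365 days) ✗ → not eligible.
Charitable Gift Match — status full-time ✗ (requires part-time or temporary) → not eligible.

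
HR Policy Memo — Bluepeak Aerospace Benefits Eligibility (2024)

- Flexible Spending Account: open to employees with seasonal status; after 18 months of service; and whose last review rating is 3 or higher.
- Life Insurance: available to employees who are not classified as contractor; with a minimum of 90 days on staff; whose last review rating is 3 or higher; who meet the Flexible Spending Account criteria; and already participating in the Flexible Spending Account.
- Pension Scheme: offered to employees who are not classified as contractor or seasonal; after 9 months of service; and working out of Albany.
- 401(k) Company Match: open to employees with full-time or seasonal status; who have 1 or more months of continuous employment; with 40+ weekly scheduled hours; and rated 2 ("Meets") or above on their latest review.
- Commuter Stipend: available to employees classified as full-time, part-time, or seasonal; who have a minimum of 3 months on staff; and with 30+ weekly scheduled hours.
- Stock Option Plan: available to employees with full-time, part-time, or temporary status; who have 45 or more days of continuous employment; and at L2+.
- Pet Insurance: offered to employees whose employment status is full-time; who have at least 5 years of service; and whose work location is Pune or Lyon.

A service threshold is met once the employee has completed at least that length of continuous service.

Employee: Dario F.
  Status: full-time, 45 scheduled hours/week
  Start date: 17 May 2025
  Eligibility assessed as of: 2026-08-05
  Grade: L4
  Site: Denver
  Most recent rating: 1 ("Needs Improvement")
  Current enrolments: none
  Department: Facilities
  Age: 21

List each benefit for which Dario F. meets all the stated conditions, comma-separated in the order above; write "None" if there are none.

Service from 17 May 2025 to 2026-08-05: 445 days.
Flexible Spending Account — status full-time ✗ (requires seasonal) → not eligible.
Life Insurance — status full-time ✓ (not excluded); service 445 days ≥ 90 days ✓; rating 1 < 3 ✗ → not eligible.
Pension Scheme — status full-time ✓ (not excluded); service 445 days ≥ 9 months (≈270 days) ✓; site Denver ✗ (not Albany) → not eligible.
401(k) Company Match — status full-time ✓; service 445 days ≥ 1 month (≈30 days) ✓; 45 hrs/wk ≥ 40 ✓; rating 1 < 2 ✗ → not eligible.
Commuter Stipend — status full-time ✓; service 445 days ≥ 3 months (≈90 days) ✓; 45 hrs/wk ≥ 30 ✓ → eligible.
Stock Option Plan — status full-time ✓; service 445 days ≥ 45 days ✓; grade L4 ≥ L2 ✓ → eligible.
Pet Insurance — status full-time ✓; service 445 days < 5 years (≈1825 days) ✗ → not eligible.

Commuter Stipend, Stock Option Plan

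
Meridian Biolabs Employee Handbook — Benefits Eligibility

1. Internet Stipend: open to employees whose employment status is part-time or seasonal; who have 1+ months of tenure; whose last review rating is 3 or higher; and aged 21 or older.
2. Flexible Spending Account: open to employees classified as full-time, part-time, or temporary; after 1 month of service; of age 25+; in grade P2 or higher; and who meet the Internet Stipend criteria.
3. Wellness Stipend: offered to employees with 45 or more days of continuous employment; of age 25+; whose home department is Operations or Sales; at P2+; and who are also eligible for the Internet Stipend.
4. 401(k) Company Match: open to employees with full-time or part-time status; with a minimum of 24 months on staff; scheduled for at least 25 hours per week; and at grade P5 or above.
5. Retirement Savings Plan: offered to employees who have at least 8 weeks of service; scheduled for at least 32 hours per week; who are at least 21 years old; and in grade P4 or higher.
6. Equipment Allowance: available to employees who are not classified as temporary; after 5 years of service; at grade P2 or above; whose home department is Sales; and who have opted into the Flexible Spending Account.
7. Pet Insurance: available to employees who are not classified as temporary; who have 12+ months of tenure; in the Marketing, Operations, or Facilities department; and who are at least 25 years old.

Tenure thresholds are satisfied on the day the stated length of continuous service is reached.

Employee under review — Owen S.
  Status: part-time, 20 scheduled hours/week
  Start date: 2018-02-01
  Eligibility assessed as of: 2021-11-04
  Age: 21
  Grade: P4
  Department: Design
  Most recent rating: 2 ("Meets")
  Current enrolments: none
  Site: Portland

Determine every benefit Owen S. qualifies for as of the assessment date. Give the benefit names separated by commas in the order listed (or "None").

Service from 2018-02-01 to 2021-11-04: 1372 days.
Internet Stipend — status part-time ✓; service 1372 days ≥ 1 month (≈30 days) ✓; rating 2 < 3 ✗ → not eligible.
Flexible Spending Account — status part-time ✓; service 1372 days ≥ 1 month (≈30 days) ✓; age 21 < 25 ✗ → not eligible.
Wellness Stipend — service 1372 days ≥ 45 days ✓; age 21 < 25 ✗ → not eligible.
401(k) Company Match — status part-time ✓; service 1372 days ≥ 24 months (≈720 days) ✓; 20 hrs/wk < 25 ✗ → not eligible.
Retirement Savings Plan — service 1372 days ≥ 8 weeks (≈56 days) ✓; 20 hrs/wk < 32 ✗ → not eligible.
Equipment Allowance — status part-time ✓ (not excluded); service 1372 days < 5 years (≈1825 days) ✗ → not eligible.
Pet Insurance — status part-time ✓ (not excluded); service 1372 days ≥ 12 months (≈360 days) ✓; dept Design ✗ → not eligible.

None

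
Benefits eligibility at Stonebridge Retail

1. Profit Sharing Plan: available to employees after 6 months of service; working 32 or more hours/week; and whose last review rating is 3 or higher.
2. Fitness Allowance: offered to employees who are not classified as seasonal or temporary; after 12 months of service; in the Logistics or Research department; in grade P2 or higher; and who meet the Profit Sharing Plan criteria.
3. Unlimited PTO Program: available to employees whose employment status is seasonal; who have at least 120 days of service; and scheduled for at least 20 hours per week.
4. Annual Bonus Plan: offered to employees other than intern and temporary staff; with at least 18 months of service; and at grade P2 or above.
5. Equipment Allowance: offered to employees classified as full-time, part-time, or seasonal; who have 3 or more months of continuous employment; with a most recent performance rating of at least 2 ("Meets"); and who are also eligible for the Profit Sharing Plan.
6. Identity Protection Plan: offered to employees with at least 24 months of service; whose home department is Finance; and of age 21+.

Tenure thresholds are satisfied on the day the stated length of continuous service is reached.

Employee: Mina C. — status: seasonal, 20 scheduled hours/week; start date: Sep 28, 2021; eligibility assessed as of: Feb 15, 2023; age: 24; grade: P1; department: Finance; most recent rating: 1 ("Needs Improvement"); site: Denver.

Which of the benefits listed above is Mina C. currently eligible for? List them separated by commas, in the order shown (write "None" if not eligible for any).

Service from Sep 28, 2021 to Feb 15, 2023: 505 days.
Profit Sharing Plan — service 505 days ≥ 6 months (≈180 days) ✓; 20 hrs/wk < 32 ✗ → not eligible.
Fitness Allowance — status seasonal ✗ (excluded) → not eligible.
Unlimited PTO Program — status seasonal ✓; service 505 days ≥ 120 days ✓; 20 hrs/wk ≥ 20 ✓ → eligible.
Annual Bonus Plan — status seasonal ✓ (not excluded); service 505 days < 18 months (≈540 days) ✗ → not eligible.
Equipment Allowance — status seasonal ✓; service 505 days ≥ 3 months (≈90 days) ✓; rating 1 < 2 ✗ → not eligible.
Identity Protection Plan — service 505 days < 24 months (≈720 days) ✗ → not eligible.

Unlimited PTO Program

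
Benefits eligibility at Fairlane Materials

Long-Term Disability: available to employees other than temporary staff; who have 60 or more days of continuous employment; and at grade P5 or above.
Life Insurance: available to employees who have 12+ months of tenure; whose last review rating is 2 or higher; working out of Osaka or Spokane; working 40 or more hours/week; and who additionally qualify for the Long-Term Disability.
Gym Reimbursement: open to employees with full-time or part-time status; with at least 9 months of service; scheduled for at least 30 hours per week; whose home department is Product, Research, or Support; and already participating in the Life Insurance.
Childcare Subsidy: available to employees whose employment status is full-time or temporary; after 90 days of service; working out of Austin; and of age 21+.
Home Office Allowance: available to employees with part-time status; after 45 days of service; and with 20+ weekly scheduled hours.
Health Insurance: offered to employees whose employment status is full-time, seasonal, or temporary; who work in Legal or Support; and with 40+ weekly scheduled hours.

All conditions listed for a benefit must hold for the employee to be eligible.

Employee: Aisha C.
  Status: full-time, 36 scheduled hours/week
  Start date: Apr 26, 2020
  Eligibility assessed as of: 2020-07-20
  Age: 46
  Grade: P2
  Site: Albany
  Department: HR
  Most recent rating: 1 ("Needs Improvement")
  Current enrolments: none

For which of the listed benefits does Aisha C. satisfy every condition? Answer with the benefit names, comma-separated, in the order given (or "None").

None

Service from Apr 26, 2020 to 2020-07-20: 85 days.
Long-Term Disability — status full-time ✓ (not excluded); service 85 days ≥ 60 days ✓; grade P2 < P5 ✗ → not eligible.
Life Insurance — service 85 days < 12 months (≈360 days) ✗ → not eligible.
Gym Reimbursement — status full-time ✓; service 85 days < 9 months (≈270 days) ✗ → not eligible.
Childcare Subsidy — status full-time ✓; service 85 days < 90 days ✗ → not eligible.
Home Office Allowance — status full-time ✗ (requires part-time) → not eligible.
Health Insurance — status full-time ✓; dept HR ✗ → not eligible.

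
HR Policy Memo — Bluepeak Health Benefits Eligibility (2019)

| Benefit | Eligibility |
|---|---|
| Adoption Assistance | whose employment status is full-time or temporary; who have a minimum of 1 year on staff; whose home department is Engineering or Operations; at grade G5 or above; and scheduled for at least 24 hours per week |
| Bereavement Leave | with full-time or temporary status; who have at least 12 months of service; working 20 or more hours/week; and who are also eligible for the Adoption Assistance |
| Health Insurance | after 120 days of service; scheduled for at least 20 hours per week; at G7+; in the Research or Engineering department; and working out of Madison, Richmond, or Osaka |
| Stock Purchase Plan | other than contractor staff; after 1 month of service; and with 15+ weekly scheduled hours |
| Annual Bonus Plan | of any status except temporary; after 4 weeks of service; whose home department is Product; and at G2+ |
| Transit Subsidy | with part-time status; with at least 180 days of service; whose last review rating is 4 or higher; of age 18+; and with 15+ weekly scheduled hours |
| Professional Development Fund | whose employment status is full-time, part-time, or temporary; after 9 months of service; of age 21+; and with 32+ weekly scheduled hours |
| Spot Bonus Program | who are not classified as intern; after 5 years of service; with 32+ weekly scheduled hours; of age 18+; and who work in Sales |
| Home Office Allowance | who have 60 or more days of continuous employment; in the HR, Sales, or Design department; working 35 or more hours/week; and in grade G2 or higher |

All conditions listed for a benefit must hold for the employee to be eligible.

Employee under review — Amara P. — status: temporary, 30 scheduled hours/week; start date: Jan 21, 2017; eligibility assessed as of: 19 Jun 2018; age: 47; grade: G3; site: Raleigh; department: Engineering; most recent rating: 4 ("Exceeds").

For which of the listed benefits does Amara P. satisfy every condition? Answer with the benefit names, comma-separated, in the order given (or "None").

Stock Purchase Plan

Service from Jan 21, 2017 to 19 Jun 2018: 514 days.
Adoption Assistance — status temporary ✓; service 514 days ≥ 1 year (≈365 days) ✓; dept Engineering ✓; grade G3 < G5 ✗ → not eligible.
Bereavement Leave — status temporary ✓; service 514 days ≥ 12 months (≈360 days) ✓; 30 hrs/wk ≥ 20 ✓; not eligible for Adoption Assistance ✗ → not eligible.
Health Insurance — service 514 days ≥ 120 days ✓; 30 hrs/wk ≥ 20 ✓; grade G3 < G7 ✗ → not eligible.
Stock Purchase Plan — status temporary ✓ (not excluded); service 514 days ≥ 1 month (≈30 days) ✓; 30 hrs/wk ≥ 15 ✓ → eligible.
Annual Bonus Plan — status temporary ✗ (excluded) → not eligible.
Transit Subsidy — status temporary ✗ (requires part-time) → not eligible.
Professional Development Fund — status temporary ✓; service 514 days ≥ 9 months (≈270 days) ✓; age 47 ≥ 21 ✓; 30 hrs/wk < 32 ✗ → not eligible.
Spot Bonus Program — status temporary ✓ (not excluded); service 514 days < 5 years (≈1825 days) ✗ → not eligible.
Home Office Allowance — service 514 days ≥ 60 days ✓; dept Engineering ✗ → not eligible.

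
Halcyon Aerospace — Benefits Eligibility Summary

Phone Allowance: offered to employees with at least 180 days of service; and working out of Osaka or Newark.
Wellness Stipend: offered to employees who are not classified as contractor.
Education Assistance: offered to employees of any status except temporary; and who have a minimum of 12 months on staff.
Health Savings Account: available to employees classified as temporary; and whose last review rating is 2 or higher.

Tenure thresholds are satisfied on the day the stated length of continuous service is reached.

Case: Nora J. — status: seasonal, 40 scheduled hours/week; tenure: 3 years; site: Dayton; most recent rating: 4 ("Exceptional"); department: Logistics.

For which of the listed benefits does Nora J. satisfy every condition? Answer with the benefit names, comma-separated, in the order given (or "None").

Phone Allowance — service 3 years ≥ 180 days ✓; site Dayton ✗ (not Osaka or Newark) → not eligible.
Wellness Stipend — status seasonal ✓ (not excluded) → eligible.
Education Assistance — status seasonal ✓ (not excluded); service 3 years ≥ 12 months (≈360 days) ✓ → eligible.
Health Savings Account — status seasonal ✗ (requires temporary) → not eligible.

Wellness Stipend, Education Assistance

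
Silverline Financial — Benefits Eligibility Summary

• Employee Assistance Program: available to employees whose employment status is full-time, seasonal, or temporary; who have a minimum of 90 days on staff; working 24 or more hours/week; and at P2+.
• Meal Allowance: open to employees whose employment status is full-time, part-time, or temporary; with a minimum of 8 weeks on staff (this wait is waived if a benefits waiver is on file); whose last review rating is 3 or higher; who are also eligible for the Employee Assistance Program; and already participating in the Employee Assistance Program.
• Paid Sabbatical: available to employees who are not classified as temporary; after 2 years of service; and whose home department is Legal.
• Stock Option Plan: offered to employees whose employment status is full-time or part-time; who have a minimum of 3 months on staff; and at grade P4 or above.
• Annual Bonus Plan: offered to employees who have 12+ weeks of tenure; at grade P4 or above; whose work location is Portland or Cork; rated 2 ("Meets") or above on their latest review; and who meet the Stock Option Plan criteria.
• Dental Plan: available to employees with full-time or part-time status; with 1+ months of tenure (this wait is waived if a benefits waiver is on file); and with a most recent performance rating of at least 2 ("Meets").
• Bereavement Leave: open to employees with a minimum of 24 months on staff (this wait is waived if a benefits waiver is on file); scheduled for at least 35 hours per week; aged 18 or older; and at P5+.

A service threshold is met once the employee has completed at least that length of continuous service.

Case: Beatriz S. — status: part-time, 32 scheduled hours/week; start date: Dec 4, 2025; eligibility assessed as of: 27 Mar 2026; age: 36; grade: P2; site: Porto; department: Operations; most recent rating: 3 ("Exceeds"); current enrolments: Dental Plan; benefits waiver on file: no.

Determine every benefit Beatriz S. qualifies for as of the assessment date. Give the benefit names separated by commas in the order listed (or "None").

Dental Plan

Service from Dec 4, 2025 to 27 Mar 2026: 113 days.
Employee Assistance Program — status part-time ✗ (requires full-time, seasonal, or temporary) → not eligible.
Meal Allowance — status part-time ✓; no waiver, service 113 days ≥ 8 weeks (≈56 days) ✓; rating 3 ≥ 3 ✓; not eligible for Employee Assistance Program ✗ → not eligible.
Paid Sabbatical — status part-time ✓ (not excluded); service 113 days < 2 years (≈730 days) ✗ → not eligible.
Stock Option Plan — status part-time ✓; service 113 days ≥ 3 months (≈90 days) ✓; grade P2 < P4 ✗ → not eligible.
Annual Bonus Plan — service 113 days ≥ 12 weeks (≈84 days) ✓; grade P2 < P4 ✗ → not eligible.
Dental Plan — status part-time ✓; no waiver, service 113 days ≥ 1 month (≈30 days) ✓; rating 3 ≥ 2 ✓ → eligible.
Bereavement Leave — no waiver, service 113 days < 24 months (≈720 days) ✗ → not eligible.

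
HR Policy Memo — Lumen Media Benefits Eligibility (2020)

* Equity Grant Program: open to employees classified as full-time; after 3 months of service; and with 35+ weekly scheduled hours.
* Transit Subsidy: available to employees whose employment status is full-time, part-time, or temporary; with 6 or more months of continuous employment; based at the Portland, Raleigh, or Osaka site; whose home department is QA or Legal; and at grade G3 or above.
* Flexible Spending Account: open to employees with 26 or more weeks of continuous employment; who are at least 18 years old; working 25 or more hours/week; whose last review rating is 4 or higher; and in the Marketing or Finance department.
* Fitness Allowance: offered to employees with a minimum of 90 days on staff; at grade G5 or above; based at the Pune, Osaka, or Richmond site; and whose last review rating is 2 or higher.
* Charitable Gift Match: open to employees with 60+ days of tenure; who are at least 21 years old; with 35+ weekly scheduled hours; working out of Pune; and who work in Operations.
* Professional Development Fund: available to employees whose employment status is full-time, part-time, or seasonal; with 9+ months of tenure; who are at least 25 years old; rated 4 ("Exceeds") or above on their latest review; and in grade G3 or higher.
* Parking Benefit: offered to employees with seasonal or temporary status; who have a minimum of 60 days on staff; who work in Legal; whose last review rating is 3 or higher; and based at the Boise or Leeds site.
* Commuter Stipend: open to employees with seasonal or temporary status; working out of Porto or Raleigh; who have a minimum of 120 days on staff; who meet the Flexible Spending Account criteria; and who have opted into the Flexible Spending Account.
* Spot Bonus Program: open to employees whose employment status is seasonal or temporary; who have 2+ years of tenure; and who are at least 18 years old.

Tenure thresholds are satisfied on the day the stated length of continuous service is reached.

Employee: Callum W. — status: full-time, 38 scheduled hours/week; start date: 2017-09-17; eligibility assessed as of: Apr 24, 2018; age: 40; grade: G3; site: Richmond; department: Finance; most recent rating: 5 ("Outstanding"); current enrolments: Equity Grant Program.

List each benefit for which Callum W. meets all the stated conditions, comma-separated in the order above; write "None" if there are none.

Service from 2017-09-17 to Apr 24, 2018: 219 days.
Equity Grant Program — status full-time ✓; service 219 days ≥ 3 months (≈90 days) ✓; 38 hrs/wk ≥ 35 ✓ → eligible.
Transit Subsidy — status full-time ✓; service 219 days ≥ 6 months (≈180 days) ✓; site Richmond ✗ (not Portland, Raleigh, or Osaka) → not eligible.
Flexible Spending Account — service 219 days ≥ 26 weeks (≈182 days) ✓; age 40 ≥ 18 ✓; 38 hrs/wk ≥ 25 ✓; rating 5 ≥ 4 ✓; dept Finance ✓ → eligible.
Fitness Allowance — service 219 days ≥ 90 days ✓; grade G3 < G5 ✗ → not eligible.
Charitable Gift Match — service 219 days ≥ 60 days ✓; age 40 ≥ 21 ✓; 38 hrs/wk ≥ 35 ✓; site Richmond ✗ (not Pune) → not eligible.
Professional Development Fund — status full-time ✓; service 219 days < 9 months (≈270 days) ✗ → not eligible.
Parking Benefit — status full-time ✗ (requires seasonal or temporary) → not eligible.
Commuter Stipend — status full-time ✗ (requires seasonal or temporary) → not eligible.
Spot Bonus Program — status full-time ✗ (requires seasonal or temporary) → not eligible.

Equity Grant Program, Flexible Spending Account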